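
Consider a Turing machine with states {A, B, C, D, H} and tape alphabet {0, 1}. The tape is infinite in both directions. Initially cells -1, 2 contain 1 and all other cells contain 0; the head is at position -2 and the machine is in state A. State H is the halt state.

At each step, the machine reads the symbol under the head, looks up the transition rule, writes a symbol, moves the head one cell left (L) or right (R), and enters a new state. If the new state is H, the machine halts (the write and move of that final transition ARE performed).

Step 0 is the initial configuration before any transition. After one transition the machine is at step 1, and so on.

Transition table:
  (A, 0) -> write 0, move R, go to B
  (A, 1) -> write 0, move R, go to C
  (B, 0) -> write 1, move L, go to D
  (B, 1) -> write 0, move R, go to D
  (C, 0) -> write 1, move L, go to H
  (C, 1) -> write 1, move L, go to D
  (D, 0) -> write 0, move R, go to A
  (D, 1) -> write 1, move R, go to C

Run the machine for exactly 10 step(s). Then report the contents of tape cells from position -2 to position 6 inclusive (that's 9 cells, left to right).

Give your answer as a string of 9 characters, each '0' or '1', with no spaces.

Answer: 000000000

Derivation:
Step 1: in state A at pos -2, read 0 -> (A,0)->write 0,move R,goto B. Now: state=B, head=-1, tape[-3..3]=0010010 (head:   ^)
Step 2: in state B at pos -1, read 1 -> (B,1)->write 0,move R,goto D. Now: state=D, head=0, tape[-3..3]=0000010 (head:    ^)
Step 3: in state D at pos 0, read 0 -> (D,0)->write 0,move R,goto A. Now: state=A, head=1, tape[-3..3]=0000010 (head:     ^)
Step 4: in state A at pos 1, read 0 -> (A,0)->write 0,move R,goto B. Now: state=B, head=2, tape[-3..3]=0000010 (head:      ^)
Step 5: in state B at pos 2, read 1 -> (B,1)->write 0,move R,goto D. Now: state=D, head=3, tape[-3..4]=00000000 (head:       ^)
Step 6: in state D at pos 3, read 0 -> (D,0)->write 0,move R,goto A. Now: state=A, head=4, tape[-3..5]=000000000 (head:        ^)
Step 7: in state A at pos 4, read 0 -> (A,0)->write 0,move R,goto B. Now: state=B, head=5, tape[-3..6]=0000000000 (head:         ^)
Step 8: in state B at pos 5, read 0 -> (B,0)->write 1,move L,goto D. Now: state=D, head=4, tape[-3..6]=0000000010 (head:        ^)
Step 9: in state D at pos 4, read 0 -> (D,0)->write 0,move R,goto A. Now: state=A, head=5, tape[-3..6]=0000000010 (head:         ^)
Step 10: in state A at pos 5, read 1 -> (A,1)->write 0,move R,goto C. Now: state=C, head=6, tape[-3..7]=00000000000 (head:          ^)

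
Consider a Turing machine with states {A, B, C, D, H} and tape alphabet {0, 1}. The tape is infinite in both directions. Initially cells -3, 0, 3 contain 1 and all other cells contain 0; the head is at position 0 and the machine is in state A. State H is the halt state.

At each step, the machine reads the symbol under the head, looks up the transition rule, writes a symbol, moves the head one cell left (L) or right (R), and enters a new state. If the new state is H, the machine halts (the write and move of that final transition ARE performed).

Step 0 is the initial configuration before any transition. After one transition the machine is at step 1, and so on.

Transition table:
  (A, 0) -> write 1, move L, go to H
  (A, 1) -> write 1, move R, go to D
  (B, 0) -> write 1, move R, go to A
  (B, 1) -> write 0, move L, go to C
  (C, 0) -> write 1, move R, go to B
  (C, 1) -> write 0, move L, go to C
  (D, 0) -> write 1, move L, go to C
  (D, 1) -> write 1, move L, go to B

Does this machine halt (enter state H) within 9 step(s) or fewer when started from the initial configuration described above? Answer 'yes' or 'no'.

Answer: no

Derivation:
Step 1: in state A at pos 0, read 1 -> (A,1)->write 1,move R,goto D. Now: state=D, head=1, tape[-4..4]=010010010 (head:      ^)
Step 2: in state D at pos 1, read 0 -> (D,0)->write 1,move L,goto C. Now: state=C, head=0, tape[-4..4]=010011010 (head:     ^)
Step 3: in state C at pos 0, read 1 -> (C,1)->write 0,move L,goto C. Now: state=C, head=-1, tape[-4..4]=010001010 (head:    ^)
Step 4: in state C at pos -1, read 0 -> (C,0)->write 1,move R,goto B. Now: state=B, head=0, tape[-4..4]=010101010 (head:     ^)
Step 5: in state B at pos 0, read 0 -> (B,0)->write 1,move R,goto A. Now: state=A, head=1, tape[-4..4]=010111010 (head:      ^)
Step 6: in state A at pos 1, read 1 -> (A,1)->write 1,move R,goto D. Now: state=D, head=2, tape[-4..4]=010111010 (head:       ^)
Step 7: in state D at pos 2, read 0 -> (D,0)->write 1,move L,goto C. Now: state=C, head=1, tape[-4..4]=010111110 (head:      ^)
Step 8: in state C at pos 1, read 1 -> (C,1)->write 0,move L,goto C. Now: state=C, head=0, tape[-4..4]=010110110 (head:     ^)
Step 9: in state C at pos 0, read 1 -> (C,1)->write 0,move L,goto C. Now: state=C, head=-1, tape[-4..4]=010100110 (head:    ^)
After 9 step(s): state = C (not H) -> not halted within 9 -> no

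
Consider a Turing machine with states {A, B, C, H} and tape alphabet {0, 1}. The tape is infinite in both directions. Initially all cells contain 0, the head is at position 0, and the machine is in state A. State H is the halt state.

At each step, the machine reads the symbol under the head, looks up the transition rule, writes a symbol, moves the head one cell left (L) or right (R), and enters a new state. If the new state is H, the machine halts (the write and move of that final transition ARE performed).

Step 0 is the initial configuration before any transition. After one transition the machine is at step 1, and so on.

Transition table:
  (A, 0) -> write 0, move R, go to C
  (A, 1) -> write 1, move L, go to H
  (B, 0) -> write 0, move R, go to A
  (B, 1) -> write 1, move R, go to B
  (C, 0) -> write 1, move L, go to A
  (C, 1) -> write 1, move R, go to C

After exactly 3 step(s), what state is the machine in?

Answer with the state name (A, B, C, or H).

Answer: C

Derivation:
Step 1: in state A at pos 0, read 0 -> (A,0)->write 0,move R,goto C. Now: state=C, head=1, tape[-1..2]=0000 (head:   ^)
Step 2: in state C at pos 1, read 0 -> (C,0)->write 1,move L,goto A. Now: state=A, head=0, tape[-1..2]=0010 (head:  ^)
Step 3: in state A at pos 0, read 0 -> (A,0)->write 0,move R,goto C. Now: state=C, head=1, tape[-1..2]=0010 (head:   ^)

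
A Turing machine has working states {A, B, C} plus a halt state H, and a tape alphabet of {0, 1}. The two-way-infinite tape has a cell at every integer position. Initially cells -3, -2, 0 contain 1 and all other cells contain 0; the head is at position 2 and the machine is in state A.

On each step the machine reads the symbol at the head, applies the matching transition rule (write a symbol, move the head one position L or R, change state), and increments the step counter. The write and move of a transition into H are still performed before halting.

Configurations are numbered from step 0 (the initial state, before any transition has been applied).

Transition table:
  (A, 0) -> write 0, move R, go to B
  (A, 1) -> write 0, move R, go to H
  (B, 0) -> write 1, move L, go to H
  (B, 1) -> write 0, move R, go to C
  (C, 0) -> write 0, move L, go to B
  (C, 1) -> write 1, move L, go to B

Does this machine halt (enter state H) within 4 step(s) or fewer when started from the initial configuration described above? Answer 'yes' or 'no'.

Step 1: in state A at pos 2, read 0 -> (A,0)->write 0,move R,goto B. Now: state=B, head=3, tape[-4..4]=011010000 (head:        ^)
Step 2: in state B at pos 3, read 0 -> (B,0)->write 1,move L,goto H. Now: state=H, head=2, tape[-4..4]=011010010 (head:       ^)
State H reached at step 2; 2 <= 4 -> yes

Answer: yes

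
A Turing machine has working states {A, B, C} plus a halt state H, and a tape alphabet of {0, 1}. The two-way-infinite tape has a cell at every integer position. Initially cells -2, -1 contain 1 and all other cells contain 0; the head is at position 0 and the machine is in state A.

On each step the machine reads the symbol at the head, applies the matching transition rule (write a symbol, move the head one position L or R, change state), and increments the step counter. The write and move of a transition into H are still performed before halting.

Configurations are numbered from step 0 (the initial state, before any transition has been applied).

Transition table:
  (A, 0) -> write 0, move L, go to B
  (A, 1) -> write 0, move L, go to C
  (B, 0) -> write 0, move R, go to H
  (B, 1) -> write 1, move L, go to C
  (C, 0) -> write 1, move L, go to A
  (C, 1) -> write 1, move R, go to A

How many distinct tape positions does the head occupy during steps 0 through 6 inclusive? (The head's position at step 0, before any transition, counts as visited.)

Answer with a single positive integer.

Step 1: in state A at pos 0, read 0 -> (A,0)->write 0,move L,goto B. Now: state=B, head=-1, tape[-3..1]=01100 (head:   ^)
Step 2: in state B at pos -1, read 1 -> (B,1)->write 1,move L,goto C. Now: state=C, head=-2, tape[-3..1]=01100 (head:  ^)
Step 3: in state C at pos -2, read 1 -> (C,1)->write 1,move R,goto A. Now: state=A, head=-1, tape[-3..1]=01100 (head:   ^)
Step 4: in state A at pos -1, read 1 -> (A,1)->write 0,move L,goto C. Now: state=C, head=-2, tape[-3..1]=01000 (head:  ^)
Step 5: in state C at pos -2, read 1 -> (C,1)->write 1,move R,goto A. Now: state=A, head=-1, tape[-3..1]=01000 (head:   ^)
Step 6: in state A at pos -1, read 0 -> (A,0)->write 0,move L,goto B. Now: state=B, head=-2, tape[-3..1]=01000 (head:  ^)
Head positions at steps 0..6: starting at 0, distinct positions visited = {-2, -1, 0} -> 3 position(s)

Answer: 3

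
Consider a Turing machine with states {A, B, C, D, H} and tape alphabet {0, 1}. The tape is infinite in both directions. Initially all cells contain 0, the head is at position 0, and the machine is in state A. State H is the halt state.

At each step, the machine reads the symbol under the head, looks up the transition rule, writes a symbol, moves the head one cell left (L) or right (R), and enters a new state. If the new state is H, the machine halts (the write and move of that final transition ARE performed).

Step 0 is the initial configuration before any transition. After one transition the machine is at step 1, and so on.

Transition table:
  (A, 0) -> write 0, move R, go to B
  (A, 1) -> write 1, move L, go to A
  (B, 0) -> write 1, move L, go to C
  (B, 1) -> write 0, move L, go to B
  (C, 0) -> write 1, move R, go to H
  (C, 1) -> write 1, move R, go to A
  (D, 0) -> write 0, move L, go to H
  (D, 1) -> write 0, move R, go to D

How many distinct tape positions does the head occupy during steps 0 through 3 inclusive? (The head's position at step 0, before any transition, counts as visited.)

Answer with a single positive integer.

Answer: 2

Derivation:
Step 1: in state A at pos 0, read 0 -> (A,0)->write 0,move R,goto B. Now: state=B, head=1, tape[-1..2]=0000 (head:   ^)
Step 2: in state B at pos 1, read 0 -> (B,0)->write 1,move L,goto C. Now: state=C, head=0, tape[-1..2]=0010 (head:  ^)
Step 3: in state C at pos 0, read 0 -> (C,0)->write 1,move R,goto H. Now: state=H, head=1, tape[-1..2]=0110 (head:   ^)
Head positions at steps 0..3: starting at 0, distinct positions visited = {0, 1} -> 2 position(s)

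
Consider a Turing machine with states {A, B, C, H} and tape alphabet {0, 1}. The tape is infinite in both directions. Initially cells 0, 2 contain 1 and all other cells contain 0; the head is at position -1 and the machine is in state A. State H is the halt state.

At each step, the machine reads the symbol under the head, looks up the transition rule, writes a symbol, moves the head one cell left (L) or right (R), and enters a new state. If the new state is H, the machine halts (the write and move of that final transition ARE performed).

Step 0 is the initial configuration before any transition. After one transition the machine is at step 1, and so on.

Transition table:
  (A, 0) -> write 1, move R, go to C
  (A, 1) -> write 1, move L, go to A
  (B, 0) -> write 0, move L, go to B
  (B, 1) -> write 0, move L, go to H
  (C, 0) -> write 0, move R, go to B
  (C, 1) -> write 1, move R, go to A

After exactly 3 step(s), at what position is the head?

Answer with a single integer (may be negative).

Step 1: in state A at pos -1, read 0 -> (A,0)->write 1,move R,goto C. Now: state=C, head=0, tape[-2..3]=011010 (head:   ^)
Step 2: in state C at pos 0, read 1 -> (C,1)->write 1,move R,goto A. Now: state=A, head=1, tape[-2..3]=011010 (head:    ^)
Step 3: in state A at pos 1, read 0 -> (A,0)->write 1,move R,goto C. Now: state=C, head=2, tape[-2..3]=011110 (head:     ^)

Answer: 2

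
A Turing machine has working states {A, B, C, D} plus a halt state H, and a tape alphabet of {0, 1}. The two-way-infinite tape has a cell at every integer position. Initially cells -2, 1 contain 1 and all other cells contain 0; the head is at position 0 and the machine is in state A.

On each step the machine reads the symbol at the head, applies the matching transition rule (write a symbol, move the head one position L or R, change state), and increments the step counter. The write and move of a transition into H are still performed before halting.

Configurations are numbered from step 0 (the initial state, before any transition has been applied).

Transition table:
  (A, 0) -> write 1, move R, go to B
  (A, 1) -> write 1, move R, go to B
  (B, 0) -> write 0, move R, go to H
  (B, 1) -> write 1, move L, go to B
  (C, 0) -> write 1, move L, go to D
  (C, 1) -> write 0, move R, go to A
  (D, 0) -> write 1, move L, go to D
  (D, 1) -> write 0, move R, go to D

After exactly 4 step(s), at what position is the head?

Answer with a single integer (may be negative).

Answer: 0

Derivation:
Step 1: in state A at pos 0, read 0 -> (A,0)->write 1,move R,goto B. Now: state=B, head=1, tape[-3..2]=010110 (head:     ^)
Step 2: in state B at pos 1, read 1 -> (B,1)->write 1,move L,goto B. Now: state=B, head=0, tape[-3..2]=010110 (head:    ^)
Step 3: in state B at pos 0, read 1 -> (B,1)->write 1,move L,goto B. Now: state=B, head=-1, tape[-3..2]=010110 (head:   ^)
Step 4: in state B at pos -1, read 0 -> (B,0)->write 0,move R,goto H. Now: state=H, head=0, tape[-3..2]=010110 (head:    ^)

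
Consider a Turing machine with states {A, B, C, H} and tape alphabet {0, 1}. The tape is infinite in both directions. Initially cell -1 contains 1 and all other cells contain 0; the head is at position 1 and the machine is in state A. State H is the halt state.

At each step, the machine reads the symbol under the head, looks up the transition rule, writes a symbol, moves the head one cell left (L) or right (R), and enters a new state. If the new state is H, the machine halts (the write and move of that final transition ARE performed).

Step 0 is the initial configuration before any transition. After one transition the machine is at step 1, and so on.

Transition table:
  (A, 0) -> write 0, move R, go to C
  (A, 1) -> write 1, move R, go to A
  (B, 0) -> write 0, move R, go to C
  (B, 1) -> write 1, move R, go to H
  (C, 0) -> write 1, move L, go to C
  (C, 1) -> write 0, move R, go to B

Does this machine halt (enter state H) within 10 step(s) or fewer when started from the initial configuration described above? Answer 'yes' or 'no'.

Answer: yes

Derivation:
Step 1: in state A at pos 1, read 0 -> (A,0)->write 0,move R,goto C. Now: state=C, head=2, tape[-2..3]=010000 (head:     ^)
Step 2: in state C at pos 2, read 0 -> (C,0)->write 1,move L,goto C. Now: state=C, head=1, tape[-2..3]=010010 (head:    ^)
Step 3: in state C at pos 1, read 0 -> (C,0)->write 1,move L,goto C. Now: state=C, head=0, tape[-2..3]=010110 (head:   ^)
Step 4: in state C at pos 0, read 0 -> (C,0)->write 1,move L,goto C. Now: state=C, head=-1, tape[-2..3]=011110 (head:  ^)
Step 5: in state C at pos -1, read 1 -> (C,1)->write 0,move R,goto B. Now: state=B, head=0, tape[-2..3]=001110 (head:   ^)
Step 6: in state B at pos 0, read 1 -> (B,1)->write 1,move R,goto H. Now: state=H, head=1, tape[-2..3]=001110 (head:    ^)
State H reached at step 6; 6 <= 10 -> yes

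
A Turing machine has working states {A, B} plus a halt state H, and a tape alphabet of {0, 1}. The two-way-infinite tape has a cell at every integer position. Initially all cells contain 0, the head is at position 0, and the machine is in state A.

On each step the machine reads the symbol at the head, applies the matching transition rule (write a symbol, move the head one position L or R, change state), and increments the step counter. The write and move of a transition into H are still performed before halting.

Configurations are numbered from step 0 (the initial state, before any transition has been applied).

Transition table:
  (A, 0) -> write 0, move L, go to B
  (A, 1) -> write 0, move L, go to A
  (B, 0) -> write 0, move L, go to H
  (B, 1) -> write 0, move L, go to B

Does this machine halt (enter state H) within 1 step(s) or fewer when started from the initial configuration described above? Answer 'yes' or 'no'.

Answer: no

Derivation:
Step 1: in state A at pos 0, read 0 -> (A,0)->write 0,move L,goto B. Now: state=B, head=-1, tape[-2..1]=0000 (head:  ^)
After 1 step(s): state = B (not H) -> not halted within 1 -> no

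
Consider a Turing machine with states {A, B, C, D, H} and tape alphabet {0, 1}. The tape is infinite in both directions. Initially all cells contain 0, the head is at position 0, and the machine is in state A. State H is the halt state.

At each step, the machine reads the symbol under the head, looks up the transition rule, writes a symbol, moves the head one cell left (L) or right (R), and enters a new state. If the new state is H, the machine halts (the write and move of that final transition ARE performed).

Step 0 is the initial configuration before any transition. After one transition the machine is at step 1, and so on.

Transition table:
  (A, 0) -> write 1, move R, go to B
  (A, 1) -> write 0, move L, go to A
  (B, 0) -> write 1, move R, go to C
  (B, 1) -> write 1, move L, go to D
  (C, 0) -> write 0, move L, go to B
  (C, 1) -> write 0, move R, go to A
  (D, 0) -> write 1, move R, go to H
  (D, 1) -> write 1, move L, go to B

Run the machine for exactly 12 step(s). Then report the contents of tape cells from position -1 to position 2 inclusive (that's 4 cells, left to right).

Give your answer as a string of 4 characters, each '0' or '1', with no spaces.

Answer: 1110

Derivation:
Step 1: in state A at pos 0, read 0 -> (A,0)->write 1,move R,goto B. Now: state=B, head=1, tape[-1..2]=0100 (head:   ^)
Step 2: in state B at pos 1, read 0 -> (B,0)->write 1,move R,goto C. Now: state=C, head=2, tape[-1..3]=01100 (head:    ^)
Step 3: in state C at pos 2, read 0 -> (C,0)->write 0,move L,goto B. Now: state=B, head=1, tape[-1..3]=01100 (head:   ^)
Step 4: in state B at pos 1, read 1 -> (B,1)->write 1,move L,goto D. Now: state=D, head=0, tape[-1..3]=01100 (head:  ^)
Step 5: in state D at pos 0, read 1 -> (D,1)->write 1,move L,goto B. Now: state=B, head=-1, tape[-2..3]=001100 (head:  ^)
Step 6: in state B at pos -1, read 0 -> (B,0)->write 1,move R,goto C. Now: state=C, head=0, tape[-2..3]=011100 (head:   ^)
Step 7: in state C at pos 0, read 1 -> (C,1)->write 0,move R,goto A. Now: state=A, head=1, tape[-2..3]=010100 (head:    ^)
Step 8: in state A at pos 1, read 1 -> (A,1)->write 0,move L,goto A. Now: state=A, head=0, tape[-2..3]=010000 (head:   ^)
Step 9: in state A at pos 0, read 0 -> (A,0)->write 1,move R,goto B. Now: state=B, head=1, tape[-2..3]=011000 (head:    ^)
Step 10: in state B at pos 1, read 0 -> (B,0)->write 1,move R,goto C. Now: state=C, head=2, tape[-2..3]=011100 (head:     ^)
Step 11: in state C at pos 2, read 0 -> (C,0)->write 0,move L,goto B. Now: state=B, head=1, tape[-2..3]=011100 (head:    ^)
Step 12: in state B at pos 1, read 1 -> (B,1)->write 1,move L,goto D. Now: state=D, head=0, tape[-2..3]=011100 (head:   ^)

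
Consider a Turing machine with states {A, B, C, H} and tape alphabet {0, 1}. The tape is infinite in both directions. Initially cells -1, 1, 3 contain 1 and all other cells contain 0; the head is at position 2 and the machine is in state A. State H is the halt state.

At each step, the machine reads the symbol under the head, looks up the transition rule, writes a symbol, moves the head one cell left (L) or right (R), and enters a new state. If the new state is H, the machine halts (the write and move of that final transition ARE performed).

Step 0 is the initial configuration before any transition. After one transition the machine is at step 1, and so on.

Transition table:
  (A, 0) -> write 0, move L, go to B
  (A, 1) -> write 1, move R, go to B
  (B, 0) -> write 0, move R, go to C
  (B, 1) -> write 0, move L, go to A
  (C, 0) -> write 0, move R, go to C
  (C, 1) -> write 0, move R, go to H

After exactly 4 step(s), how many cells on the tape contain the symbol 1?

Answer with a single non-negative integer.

Answer: 1

Derivation:
Step 1: in state A at pos 2, read 0 -> (A,0)->write 0,move L,goto B. Now: state=B, head=1, tape[-2..4]=0101010 (head:    ^)
Step 2: in state B at pos 1, read 1 -> (B,1)->write 0,move L,goto A. Now: state=A, head=0, tape[-2..4]=0100010 (head:   ^)
Step 3: in state A at pos 0, read 0 -> (A,0)->write 0,move L,goto B. Now: state=B, head=-1, tape[-2..4]=0100010 (head:  ^)
Step 4: in state B at pos -1, read 1 -> (B,1)->write 0,move L,goto A. Now: state=A, head=-2, tape[-3..4]=00000010 (head:  ^)
Cells containing 1 after step 4: {3} -> 1 cell(s)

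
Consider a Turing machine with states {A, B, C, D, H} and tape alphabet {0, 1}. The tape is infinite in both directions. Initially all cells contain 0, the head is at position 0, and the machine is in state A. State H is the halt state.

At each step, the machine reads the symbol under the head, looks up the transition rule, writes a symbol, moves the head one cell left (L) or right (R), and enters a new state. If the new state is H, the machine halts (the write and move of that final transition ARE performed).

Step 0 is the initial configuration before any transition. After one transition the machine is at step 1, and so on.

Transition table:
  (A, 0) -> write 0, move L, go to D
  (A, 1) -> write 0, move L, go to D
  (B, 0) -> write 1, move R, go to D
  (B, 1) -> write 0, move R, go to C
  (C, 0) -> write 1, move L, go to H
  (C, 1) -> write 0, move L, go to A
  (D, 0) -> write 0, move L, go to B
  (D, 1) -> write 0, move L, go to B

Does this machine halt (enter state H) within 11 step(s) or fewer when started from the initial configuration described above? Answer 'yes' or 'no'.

Answer: yes

Derivation:
Step 1: in state A at pos 0, read 0 -> (A,0)->write 0,move L,goto D. Now: state=D, head=-1, tape[-2..1]=0000 (head:  ^)
Step 2: in state D at pos -1, read 0 -> (D,0)->write 0,move L,goto B. Now: state=B, head=-2, tape[-3..1]=00000 (head:  ^)
Step 3: in state B at pos -2, read 0 -> (B,0)->write 1,move R,goto D. Now: state=D, head=-1, tape[-3..1]=01000 (head:   ^)
Step 4: in state D at pos -1, read 0 -> (D,0)->write 0,move L,goto B. Now: state=B, head=-2, tape[-3..1]=01000 (head:  ^)
Step 5: in state B at pos -2, read 1 -> (B,1)->write 0,move R,goto C. Now: state=C, head=-1, tape[-3..1]=00000 (head:   ^)
Step 6: in state C at pos -1, read 0 -> (C,0)->write 1,move L,goto H. Now: state=H, head=-2, tape[-3..1]=00100 (head:  ^)
State H reached at step 6; 6 <= 11 -> yes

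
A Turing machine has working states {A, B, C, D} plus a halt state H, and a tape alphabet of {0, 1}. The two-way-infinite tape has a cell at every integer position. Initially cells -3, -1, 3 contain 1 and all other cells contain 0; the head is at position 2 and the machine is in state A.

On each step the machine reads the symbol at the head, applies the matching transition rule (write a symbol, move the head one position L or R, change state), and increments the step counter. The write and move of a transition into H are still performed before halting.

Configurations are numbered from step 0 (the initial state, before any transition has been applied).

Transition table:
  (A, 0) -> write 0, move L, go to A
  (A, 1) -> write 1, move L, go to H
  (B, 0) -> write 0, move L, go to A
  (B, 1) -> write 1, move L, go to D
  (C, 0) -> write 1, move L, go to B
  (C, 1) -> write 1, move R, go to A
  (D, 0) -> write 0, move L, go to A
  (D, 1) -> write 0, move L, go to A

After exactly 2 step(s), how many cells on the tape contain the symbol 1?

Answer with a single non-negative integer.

Answer: 3

Derivation:
Step 1: in state A at pos 2, read 0 -> (A,0)->write 0,move L,goto A. Now: state=A, head=1, tape[-4..4]=010100010 (head:      ^)
Step 2: in state A at pos 1, read 0 -> (A,0)->write 0,move L,goto A. Now: state=A, head=0, tape[-4..4]=010100010 (head:     ^)
Cells containing 1 after step 2: {-3, -1, 3} -> 3 cell(s)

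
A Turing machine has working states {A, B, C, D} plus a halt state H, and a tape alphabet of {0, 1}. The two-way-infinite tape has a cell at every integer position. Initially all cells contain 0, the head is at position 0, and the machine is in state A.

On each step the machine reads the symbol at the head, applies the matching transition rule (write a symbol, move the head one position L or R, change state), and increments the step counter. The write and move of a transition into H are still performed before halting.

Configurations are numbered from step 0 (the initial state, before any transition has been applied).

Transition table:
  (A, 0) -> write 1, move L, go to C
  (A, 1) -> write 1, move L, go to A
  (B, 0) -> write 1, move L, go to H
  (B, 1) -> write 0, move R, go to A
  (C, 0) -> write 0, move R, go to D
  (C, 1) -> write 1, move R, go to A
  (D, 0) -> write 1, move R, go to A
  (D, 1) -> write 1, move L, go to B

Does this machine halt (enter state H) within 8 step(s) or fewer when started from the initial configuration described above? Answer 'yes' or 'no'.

Step 1: in state A at pos 0, read 0 -> (A,0)->write 1,move L,goto C. Now: state=C, head=-1, tape[-2..1]=0010 (head:  ^)
Step 2: in state C at pos -1, read 0 -> (C,0)->write 0,move R,goto D. Now: state=D, head=0, tape[-2..1]=0010 (head:   ^)
Step 3: in state D at pos 0, read 1 -> (D,1)->write 1,move L,goto B. Now: state=B, head=-1, tape[-2..1]=0010 (head:  ^)
Step 4: in state B at pos -1, read 0 -> (B,0)->write 1,move L,goto H. Now: state=H, head=-2, tape[-3..1]=00110 (head:  ^)
State H reached at step 4; 4 <= 8 -> yes

Answer: yes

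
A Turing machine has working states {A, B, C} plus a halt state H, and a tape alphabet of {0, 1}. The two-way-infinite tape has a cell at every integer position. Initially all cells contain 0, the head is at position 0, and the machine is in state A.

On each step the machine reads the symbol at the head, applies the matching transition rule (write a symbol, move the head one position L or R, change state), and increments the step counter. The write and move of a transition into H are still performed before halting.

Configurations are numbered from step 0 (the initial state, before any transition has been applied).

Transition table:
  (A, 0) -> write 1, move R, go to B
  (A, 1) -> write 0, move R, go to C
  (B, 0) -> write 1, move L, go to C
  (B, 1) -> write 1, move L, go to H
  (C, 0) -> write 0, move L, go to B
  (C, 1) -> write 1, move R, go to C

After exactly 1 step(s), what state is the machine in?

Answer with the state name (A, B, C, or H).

Step 1: in state A at pos 0, read 0 -> (A,0)->write 1,move R,goto B. Now: state=B, head=1, tape[-1..2]=0100 (head:   ^)

Answer: B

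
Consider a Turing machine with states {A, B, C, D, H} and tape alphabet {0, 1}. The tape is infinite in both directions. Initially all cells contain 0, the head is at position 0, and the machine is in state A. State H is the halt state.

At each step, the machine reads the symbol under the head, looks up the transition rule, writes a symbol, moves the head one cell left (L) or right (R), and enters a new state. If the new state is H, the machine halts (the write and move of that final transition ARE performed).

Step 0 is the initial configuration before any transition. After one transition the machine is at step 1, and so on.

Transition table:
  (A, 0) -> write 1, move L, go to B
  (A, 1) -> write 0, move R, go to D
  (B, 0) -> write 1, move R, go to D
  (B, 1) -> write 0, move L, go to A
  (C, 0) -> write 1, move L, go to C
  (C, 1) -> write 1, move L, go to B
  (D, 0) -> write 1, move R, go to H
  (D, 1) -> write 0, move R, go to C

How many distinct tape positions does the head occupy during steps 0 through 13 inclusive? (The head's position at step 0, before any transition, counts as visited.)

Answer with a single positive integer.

Step 1: in state A at pos 0, read 0 -> (A,0)->write 1,move L,goto B. Now: state=B, head=-1, tape[-2..1]=0010 (head:  ^)
Step 2: in state B at pos -1, read 0 -> (B,0)->write 1,move R,goto D. Now: state=D, head=0, tape[-2..1]=0110 (head:   ^)
Step 3: in state D at pos 0, read 1 -> (D,1)->write 0,move R,goto C. Now: state=C, head=1, tape[-2..2]=01000 (head:    ^)
Step 4: in state C at pos 1, read 0 -> (C,0)->write 1,move L,goto C. Now: state=C, head=0, tape[-2..2]=01010 (head:   ^)
Step 5: in state C at pos 0, read 0 -> (C,0)->write 1,move L,goto C. Now: state=C, head=-1, tape[-2..2]=01110 (head:  ^)
Step 6: in state C at pos -1, read 1 -> (C,1)->write 1,move L,goto B. Now: state=B, head=-2, tape[-3..2]=001110 (head:  ^)
Step 7: in state B at pos -2, read 0 -> (B,0)->write 1,move R,goto D. Now: state=D, head=-1, tape[-3..2]=011110 (head:   ^)
Step 8: in state D at pos -1, read 1 -> (D,1)->write 0,move R,goto C. Now: state=C, head=0, tape[-3..2]=010110 (head:    ^)
Step 9: in state C at pos 0, read 1 -> (C,1)->write 1,move L,goto B. Now: state=B, head=-1, tape[-3..2]=010110 (head:   ^)
Step 10: in state B at pos -1, read 0 -> (B,0)->write 1,move R,goto D. Now: state=D, head=0, tape[-3..2]=011110 (head:    ^)
Step 11: in state D at pos 0, read 1 -> (D,1)->write 0,move R,goto C. Now: state=C, head=1, tape[-3..2]=011010 (head:     ^)
Step 12: in state C at pos 1, read 1 -> (C,1)->write 1,move L,goto B. Now: state=B, head=0, tape[-3..2]=011010 (head:    ^)
Step 13: in state B at pos 0, read 0 -> (B,0)->write 1,move R,goto D. Now: state=D, head=1, tape[-3..2]=011110 (head:     ^)
Head positions at steps 0..13: starting at 0, distinct positions visited = {-2, -1, 0, 1} -> 4 position(s)

Answer: 4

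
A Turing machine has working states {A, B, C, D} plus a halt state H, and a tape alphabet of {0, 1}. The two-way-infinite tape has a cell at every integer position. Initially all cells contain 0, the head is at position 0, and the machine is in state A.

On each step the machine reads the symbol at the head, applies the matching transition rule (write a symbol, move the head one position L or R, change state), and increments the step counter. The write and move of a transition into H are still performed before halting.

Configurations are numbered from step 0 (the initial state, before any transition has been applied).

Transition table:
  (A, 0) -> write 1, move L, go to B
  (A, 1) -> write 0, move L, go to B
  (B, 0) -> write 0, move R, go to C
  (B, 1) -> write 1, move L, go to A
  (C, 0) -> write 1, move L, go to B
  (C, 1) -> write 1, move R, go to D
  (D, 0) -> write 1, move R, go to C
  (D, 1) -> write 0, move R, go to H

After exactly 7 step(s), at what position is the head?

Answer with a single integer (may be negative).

Step 1: in state A at pos 0, read 0 -> (A,0)->write 1,move L,goto B. Now: state=B, head=-1, tape[-2..1]=0010 (head:  ^)
Step 2: in state B at pos -1, read 0 -> (B,0)->write 0,move R,goto C. Now: state=C, head=0, tape[-2..1]=0010 (head:   ^)
Step 3: in state C at pos 0, read 1 -> (C,1)->write 1,move R,goto D. Now: state=D, head=1, tape[-2..2]=00100 (head:    ^)
Step 4: in state D at pos 1, read 0 -> (D,0)->write 1,move R,goto C. Now: state=C, head=2, tape[-2..3]=001100 (head:     ^)
Step 5: in state C at pos 2, read 0 -> (C,0)->write 1,move L,goto B. Now: state=B, head=1, tape[-2..3]=001110 (head:    ^)
Step 6: in state B at pos 1, read 1 -> (B,1)->write 1,move L,goto A. Now: state=A, head=0, tape[-2..3]=001110 (head:   ^)
Step 7: in state A at pos 0, read 1 -> (A,1)->write 0,move L,goto B. Now: state=B, head=-1, tape[-2..3]=000110 (head:  ^)

Answer: -1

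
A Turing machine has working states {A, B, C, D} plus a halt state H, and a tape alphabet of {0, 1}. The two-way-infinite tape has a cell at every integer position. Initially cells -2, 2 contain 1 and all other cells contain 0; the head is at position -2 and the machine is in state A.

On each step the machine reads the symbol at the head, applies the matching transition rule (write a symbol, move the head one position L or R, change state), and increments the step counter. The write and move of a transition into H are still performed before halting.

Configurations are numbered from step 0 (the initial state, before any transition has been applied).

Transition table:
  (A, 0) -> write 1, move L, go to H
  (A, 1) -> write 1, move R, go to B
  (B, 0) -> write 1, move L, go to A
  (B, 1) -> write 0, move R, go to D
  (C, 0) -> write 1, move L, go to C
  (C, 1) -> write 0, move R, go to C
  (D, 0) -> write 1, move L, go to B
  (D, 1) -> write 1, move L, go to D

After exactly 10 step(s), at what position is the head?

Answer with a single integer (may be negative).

Answer: -2

Derivation:
Step 1: in state A at pos -2, read 1 -> (A,1)->write 1,move R,goto B. Now: state=B, head=-1, tape[-3..3]=0100010 (head:   ^)
Step 2: in state B at pos -1, read 0 -> (B,0)->write 1,move L,goto A. Now: state=A, head=-2, tape[-3..3]=0110010 (head:  ^)
Step 3: in state A at pos -2, read 1 -> (A,1)->write 1,move R,goto B. Now: state=B, head=-1, tape[-3..3]=0110010 (head:   ^)
Step 4: in state B at pos -1, read 1 -> (B,1)->write 0,move R,goto D. Now: state=D, head=0, tape[-3..3]=0100010 (head:    ^)
Step 5: in state D at pos 0, read 0 -> (D,0)->write 1,move L,goto B. Now: state=B, head=-1, tape[-3..3]=0101010 (head:   ^)
Step 6: in state B at pos -1, read 0 -> (B,0)->write 1,move L,goto A. Now: state=A, head=-2, tape[-3..3]=0111010 (head:  ^)
Step 7: in state A at pos -2, read 1 -> (A,1)->write 1,move R,goto B. Now: state=B, head=-1, tape[-3..3]=0111010 (head:   ^)
Step 8: in state B at pos -1, read 1 -> (B,1)->write 0,move R,goto D. Now: state=D, head=0, tape[-3..3]=0101010 (head:    ^)
Step 9: in state D at pos 0, read 1 -> (D,1)->write 1,move L,goto D. Now: state=D, head=-1, tape[-3..3]=0101010 (head:   ^)
Step 10: in state D at pos -1, read 0 -> (D,0)->write 1,move L,goto B. Now: state=B, head=-2, tape[-3..3]=0111010 (head:  ^)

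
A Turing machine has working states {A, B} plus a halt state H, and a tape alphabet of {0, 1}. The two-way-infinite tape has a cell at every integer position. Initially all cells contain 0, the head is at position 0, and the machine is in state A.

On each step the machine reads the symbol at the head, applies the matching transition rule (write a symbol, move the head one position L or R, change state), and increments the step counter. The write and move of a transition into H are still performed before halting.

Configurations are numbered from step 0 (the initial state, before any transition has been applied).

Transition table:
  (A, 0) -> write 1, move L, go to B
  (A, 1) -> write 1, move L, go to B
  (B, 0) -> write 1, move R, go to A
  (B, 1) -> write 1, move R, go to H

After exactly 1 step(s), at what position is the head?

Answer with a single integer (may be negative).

Answer: -1

Derivation:
Step 1: in state A at pos 0, read 0 -> (A,0)->write 1,move L,goto B. Now: state=B, head=-1, tape[-2..1]=0010 (head:  ^)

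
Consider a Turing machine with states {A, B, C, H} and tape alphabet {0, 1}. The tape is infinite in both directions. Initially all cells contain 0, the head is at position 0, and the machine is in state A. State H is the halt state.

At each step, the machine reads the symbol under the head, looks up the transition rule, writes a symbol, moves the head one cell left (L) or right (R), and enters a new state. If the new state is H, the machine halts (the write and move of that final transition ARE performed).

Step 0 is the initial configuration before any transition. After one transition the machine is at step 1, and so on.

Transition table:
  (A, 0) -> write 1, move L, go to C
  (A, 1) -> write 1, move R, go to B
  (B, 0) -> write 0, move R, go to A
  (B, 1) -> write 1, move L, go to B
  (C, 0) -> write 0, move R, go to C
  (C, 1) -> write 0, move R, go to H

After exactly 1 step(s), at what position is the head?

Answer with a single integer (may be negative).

Answer: -1

Derivation:
Step 1: in state A at pos 0, read 0 -> (A,0)->write 1,move L,goto C. Now: state=C, head=-1, tape[-2..1]=0010 (head:  ^)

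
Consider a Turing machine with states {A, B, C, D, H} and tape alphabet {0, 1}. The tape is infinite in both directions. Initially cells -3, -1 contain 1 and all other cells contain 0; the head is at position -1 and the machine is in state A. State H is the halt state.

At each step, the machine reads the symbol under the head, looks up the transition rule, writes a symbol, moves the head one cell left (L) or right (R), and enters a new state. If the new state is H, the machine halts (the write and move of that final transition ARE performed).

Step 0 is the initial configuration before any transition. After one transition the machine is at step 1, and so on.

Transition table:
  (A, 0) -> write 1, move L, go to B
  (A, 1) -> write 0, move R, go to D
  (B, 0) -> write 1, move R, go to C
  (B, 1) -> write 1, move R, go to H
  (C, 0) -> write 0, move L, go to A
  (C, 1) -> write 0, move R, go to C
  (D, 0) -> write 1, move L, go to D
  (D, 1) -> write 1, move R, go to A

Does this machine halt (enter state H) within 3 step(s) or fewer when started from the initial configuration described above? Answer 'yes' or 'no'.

Answer: no

Derivation:
Step 1: in state A at pos -1, read 1 -> (A,1)->write 0,move R,goto D. Now: state=D, head=0, tape[-4..1]=010000 (head:     ^)
Step 2: in state D at pos 0, read 0 -> (D,0)->write 1,move L,goto D. Now: state=D, head=-1, tape[-4..1]=010010 (head:    ^)
Step 3: in state D at pos -1, read 0 -> (D,0)->write 1,move L,goto D. Now: state=D, head=-2, tape[-4..1]=010110 (head:   ^)
After 3 step(s): state = D (not H) -> not halted within 3 -> no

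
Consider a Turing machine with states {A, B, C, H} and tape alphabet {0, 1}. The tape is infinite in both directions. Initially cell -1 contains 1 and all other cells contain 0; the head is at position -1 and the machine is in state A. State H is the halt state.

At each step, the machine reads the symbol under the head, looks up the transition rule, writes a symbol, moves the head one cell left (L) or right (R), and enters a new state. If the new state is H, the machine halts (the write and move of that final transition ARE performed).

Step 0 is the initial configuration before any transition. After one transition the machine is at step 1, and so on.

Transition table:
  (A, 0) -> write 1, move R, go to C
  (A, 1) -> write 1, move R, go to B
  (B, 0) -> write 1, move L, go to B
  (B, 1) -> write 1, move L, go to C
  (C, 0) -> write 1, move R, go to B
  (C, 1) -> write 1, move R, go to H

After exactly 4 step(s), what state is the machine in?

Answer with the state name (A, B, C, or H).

Step 1: in state A at pos -1, read 1 -> (A,1)->write 1,move R,goto B. Now: state=B, head=0, tape[-2..1]=0100 (head:   ^)
Step 2: in state B at pos 0, read 0 -> (B,0)->write 1,move L,goto B. Now: state=B, head=-1, tape[-2..1]=0110 (head:  ^)
Step 3: in state B at pos -1, read 1 -> (B,1)->write 1,move L,goto C. Now: state=C, head=-2, tape[-3..1]=00110 (head:  ^)
Step 4: in state C at pos -2, read 0 -> (C,0)->write 1,move R,goto B. Now: state=B, head=-1, tape[-3..1]=01110 (head:   ^)

Answer: B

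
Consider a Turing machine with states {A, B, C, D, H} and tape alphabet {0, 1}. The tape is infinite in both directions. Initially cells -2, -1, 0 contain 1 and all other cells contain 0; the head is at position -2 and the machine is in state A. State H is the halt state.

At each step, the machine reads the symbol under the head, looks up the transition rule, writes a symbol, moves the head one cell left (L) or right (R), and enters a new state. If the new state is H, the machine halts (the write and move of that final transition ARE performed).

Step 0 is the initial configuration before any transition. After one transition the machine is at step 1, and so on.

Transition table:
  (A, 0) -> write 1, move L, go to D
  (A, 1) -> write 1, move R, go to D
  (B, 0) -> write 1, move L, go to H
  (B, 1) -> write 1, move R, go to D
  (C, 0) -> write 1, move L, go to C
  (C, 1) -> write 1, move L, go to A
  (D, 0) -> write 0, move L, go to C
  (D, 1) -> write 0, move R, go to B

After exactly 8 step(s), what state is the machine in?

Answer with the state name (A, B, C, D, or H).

Answer: D

Derivation:
Step 1: in state A at pos -2, read 1 -> (A,1)->write 1,move R,goto D. Now: state=D, head=-1, tape[-3..1]=01110 (head:   ^)
Step 2: in state D at pos -1, read 1 -> (D,1)->write 0,move R,goto B. Now: state=B, head=0, tape[-3..1]=01010 (head:    ^)
Step 3: in state B at pos 0, read 1 -> (B,1)->write 1,move R,goto D. Now: state=D, head=1, tape[-3..2]=010100 (head:     ^)
Step 4: in state D at pos 1, read 0 -> (D,0)->write 0,move L,goto C. Now: state=C, head=0, tape[-3..2]=010100 (head:    ^)
Step 5: in state C at pos 0, read 1 -> (C,1)->write 1,move L,goto A. Now: state=A, head=-1, tape[-3..2]=010100 (head:   ^)
Step 6: in state A at pos -1, read 0 -> (A,0)->write 1,move L,goto D. Now: state=D, head=-2, tape[-3..2]=011100 (head:  ^)
Step 7: in state D at pos -2, read 1 -> (D,1)->write 0,move R,goto B. Now: state=B, head=-1, tape[-3..2]=001100 (head:   ^)
Step 8: in state B at pos -1, read 1 -> (B,1)->write 1,move R,goto D. Now: state=D, head=0, tape[-3..2]=001100 (head:    ^)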